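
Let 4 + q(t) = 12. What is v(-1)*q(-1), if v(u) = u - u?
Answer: 0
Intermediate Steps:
q(t) = 8 (q(t) = -4 + 12 = 8)
v(u) = 0
v(-1)*q(-1) = 0*8 = 0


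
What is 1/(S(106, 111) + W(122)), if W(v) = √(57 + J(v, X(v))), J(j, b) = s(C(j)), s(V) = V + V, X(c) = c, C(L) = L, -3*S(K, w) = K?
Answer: -318/8527 - 9*√301/8527 ≈ -0.055605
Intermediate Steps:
S(K, w) = -K/3
s(V) = 2*V
J(j, b) = 2*j
W(v) = √(57 + 2*v)
1/(S(106, 111) + W(122)) = 1/(-⅓*106 + √(57 + 2*122)) = 1/(-106/3 + √(57 + 244)) = 1/(-106/3 + √301)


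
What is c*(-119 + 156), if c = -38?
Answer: -1406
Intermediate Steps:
c*(-119 + 156) = -38*(-119 + 156) = -38*37 = -1406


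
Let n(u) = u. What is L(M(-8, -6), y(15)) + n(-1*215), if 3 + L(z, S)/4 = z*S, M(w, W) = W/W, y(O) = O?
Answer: -167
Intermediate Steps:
M(w, W) = 1
L(z, S) = -12 + 4*S*z (L(z, S) = -12 + 4*(z*S) = -12 + 4*(S*z) = -12 + 4*S*z)
L(M(-8, -6), y(15)) + n(-1*215) = (-12 + 4*15*1) - 1*215 = (-12 + 60) - 215 = 48 - 215 = -167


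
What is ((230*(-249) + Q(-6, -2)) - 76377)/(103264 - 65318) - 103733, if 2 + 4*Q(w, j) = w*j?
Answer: -7872772125/75892 ≈ -1.0374e+5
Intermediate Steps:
Q(w, j) = -½ + j*w/4 (Q(w, j) = -½ + (w*j)/4 = -½ + (j*w)/4 = -½ + j*w/4)
((230*(-249) + Q(-6, -2)) - 76377)/(103264 - 65318) - 103733 = ((230*(-249) + (-½ + (¼)*(-2)*(-6))) - 76377)/(103264 - 65318) - 103733 = ((-57270 + (-½ + 3)) - 76377)/37946 - 103733 = ((-57270 + 5/2) - 76377)*(1/37946) - 103733 = (-114535/2 - 76377)*(1/37946) - 103733 = -267289/2*1/37946 - 103733 = -267289/75892 - 103733 = -7872772125/75892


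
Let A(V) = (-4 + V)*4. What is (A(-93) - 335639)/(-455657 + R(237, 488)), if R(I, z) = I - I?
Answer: 336027/455657 ≈ 0.73746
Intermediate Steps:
R(I, z) = 0
A(V) = -16 + 4*V
(A(-93) - 335639)/(-455657 + R(237, 488)) = ((-16 + 4*(-93)) - 335639)/(-455657 + 0) = ((-16 - 372) - 335639)/(-455657) = (-388 - 335639)*(-1/455657) = -336027*(-1/455657) = 336027/455657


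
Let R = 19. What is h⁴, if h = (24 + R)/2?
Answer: 3418801/16 ≈ 2.1368e+5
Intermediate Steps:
h = 43/2 (h = (24 + 19)/2 = 43*(½) = 43/2 ≈ 21.500)
h⁴ = (43/2)⁴ = 3418801/16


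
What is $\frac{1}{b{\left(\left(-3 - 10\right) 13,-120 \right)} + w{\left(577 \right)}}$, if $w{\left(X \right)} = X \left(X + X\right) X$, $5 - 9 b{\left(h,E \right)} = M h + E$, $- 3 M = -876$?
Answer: $\frac{1}{384205563} \approx 2.6028 \cdot 10^{-9}$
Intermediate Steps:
$M = 292$ ($M = \left(- \frac{1}{3}\right) \left(-876\right) = 292$)
$b{\left(h,E \right)} = \frac{5}{9} - \frac{292 h}{9} - \frac{E}{9}$ ($b{\left(h,E \right)} = \frac{5}{9} - \frac{292 h + E}{9} = \frac{5}{9} - \frac{E + 292 h}{9} = \frac{5}{9} - \left(\frac{E}{9} + \frac{292 h}{9}\right) = \frac{5}{9} - \frac{292 h}{9} - \frac{E}{9}$)
$w{\left(X \right)} = 2 X^{3}$ ($w{\left(X \right)} = X 2 X X = 2 X^{2} X = 2 X^{3}$)
$\frac{1}{b{\left(\left(-3 - 10\right) 13,-120 \right)} + w{\left(577 \right)}} = \frac{1}{\left(\frac{5}{9} - \frac{292 \left(-3 - 10\right) 13}{9} - - \frac{40}{3}\right) + 2 \cdot 577^{3}} = \frac{1}{\left(\frac{5}{9} - \frac{292 \left(\left(-13\right) 13\right)}{9} + \frac{40}{3}\right) + 2 \cdot 192100033} = \frac{1}{\left(\frac{5}{9} - - \frac{49348}{9} + \frac{40}{3}\right) + 384200066} = \frac{1}{\left(\frac{5}{9} + \frac{49348}{9} + \frac{40}{3}\right) + 384200066} = \frac{1}{5497 + 384200066} = \frac{1}{384205563}$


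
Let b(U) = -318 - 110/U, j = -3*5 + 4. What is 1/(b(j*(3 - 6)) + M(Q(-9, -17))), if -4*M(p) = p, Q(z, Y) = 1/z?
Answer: -36/11567 ≈ -0.0031123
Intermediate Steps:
M(p) = -p/4
j = -11 (j = -15 + 4 = -11)
1/(b(j*(3 - 6)) + M(Q(-9, -17))) = 1/((-318 - 110*(-1/(11*(3 - 6)))) - 1/4/(-9)) = 1/((-318 - 110/((-11*(-3)))) - 1/4*(-1/9)) = 1/((-318 - 110/33) + 1/36) = 1/((-318 - 110*1/33) + 1/36) = 1/((-318 - 10/3) + 1/36) = 1/(-964/3 + 1/36) = 1/(-11567/36) = -36/11567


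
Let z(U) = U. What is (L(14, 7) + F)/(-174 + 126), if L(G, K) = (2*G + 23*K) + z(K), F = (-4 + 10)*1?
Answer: -101/24 ≈ -4.2083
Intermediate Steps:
F = 6 (F = 6*1 = 6)
L(G, K) = 2*G + 24*K (L(G, K) = (2*G + 23*K) + K = 2*G + 24*K)
(L(14, 7) + F)/(-174 + 126) = ((2*14 + 24*7) + 6)/(-174 + 126) = ((28 + 168) + 6)/(-48) = (196 + 6)*(-1/48) = 202*(-1/48) = -101/24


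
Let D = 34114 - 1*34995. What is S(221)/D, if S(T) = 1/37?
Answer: -1/32597 ≈ -3.0678e-5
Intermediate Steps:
D = -881 (D = 34114 - 34995 = -881)
S(T) = 1/37
S(221)/D = (1/37)/(-881) = (1/37)*(-1/881) = -1/32597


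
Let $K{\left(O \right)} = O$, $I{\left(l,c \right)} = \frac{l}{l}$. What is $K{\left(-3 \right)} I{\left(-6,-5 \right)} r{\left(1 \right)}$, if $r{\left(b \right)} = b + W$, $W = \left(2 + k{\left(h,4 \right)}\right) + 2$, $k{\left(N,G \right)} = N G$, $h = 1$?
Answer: $-27$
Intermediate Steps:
$k{\left(N,G \right)} = G N$
$I{\left(l,c \right)} = 1$
$W = 8$ ($W = \left(2 + 4 \cdot 1\right) + 2 = \left(2 + 4\right) + 2 = 6 + 2 = 8$)
$r{\left(b \right)} = 8 + b$ ($r{\left(b \right)} = b + 8 = 8 + b$)
$K{\left(-3 \right)} I{\left(-6,-5 \right)} r{\left(1 \right)} = \left(-3\right) 1 \left(8 + 1\right) = \left(-3\right) 9 = -27$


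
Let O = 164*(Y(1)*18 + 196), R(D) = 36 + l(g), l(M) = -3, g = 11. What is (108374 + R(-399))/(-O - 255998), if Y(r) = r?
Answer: -108407/291094 ≈ -0.37241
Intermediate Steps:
R(D) = 33 (R(D) = 36 - 3 = 33)
O = 35096 (O = 164*(1*18 + 196) = 164*(18 + 196) = 164*214 = 35096)
(108374 + R(-399))/(-O - 255998) = (108374 + 33)/(-1*35096 - 255998) = 108407/(-35096 - 255998) = 108407/(-291094) = 108407*(-1/291094) = -108407/291094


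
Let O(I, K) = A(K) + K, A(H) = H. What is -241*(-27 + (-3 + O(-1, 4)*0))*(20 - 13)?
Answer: 50610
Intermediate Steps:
O(I, K) = 2*K (O(I, K) = K + K = 2*K)
-241*(-27 + (-3 + O(-1, 4)*0))*(20 - 13) = -241*(-27 + (-3 + (2*4)*0))*(20 - 13) = -241*(-27 + (-3 + 8*0))*7 = -241*(-27 + (-3 + 0))*7 = -241*(-27 - 3)*7 = -(-7230)*7 = -241*(-210) = 50610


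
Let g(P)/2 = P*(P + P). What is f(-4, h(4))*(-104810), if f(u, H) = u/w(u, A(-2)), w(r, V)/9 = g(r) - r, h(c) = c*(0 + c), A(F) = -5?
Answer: 104810/153 ≈ 685.03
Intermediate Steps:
g(P) = 4*P**2 (g(P) = 2*(P*(P + P)) = 2*(P*(2*P)) = 2*(2*P**2) = 4*P**2)
h(c) = c**2 (h(c) = c*c = c**2)
w(r, V) = -9*r + 36*r**2 (w(r, V) = 9*(4*r**2 - r) = 9*(-r + 4*r**2) = -9*r + 36*r**2)
f(u, H) = 1/(9*(-1 + 4*u)) (f(u, H) = u/((9*u*(-1 + 4*u))) = u*(1/(9*u*(-1 + 4*u))) = 1/(9*(-1 + 4*u)))
f(-4, h(4))*(-104810) = (1/(9*(-1 + 4*(-4))))*(-104810) = (1/(9*(-1 - 16)))*(-104810) = ((1/9)/(-17))*(-104810) = ((1/9)*(-1/17))*(-104810) = -1/153*(-104810) = 104810/153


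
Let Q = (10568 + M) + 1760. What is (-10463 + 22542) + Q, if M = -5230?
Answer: 19177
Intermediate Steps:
Q = 7098 (Q = (10568 - 5230) + 1760 = 5338 + 1760 = 7098)
(-10463 + 22542) + Q = (-10463 + 22542) + 7098 = 12079 + 7098 = 19177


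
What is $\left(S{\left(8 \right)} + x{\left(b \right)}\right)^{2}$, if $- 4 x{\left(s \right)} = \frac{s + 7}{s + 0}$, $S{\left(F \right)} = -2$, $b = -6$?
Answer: $\frac{2209}{576} \approx 3.8351$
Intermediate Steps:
$x{\left(s \right)} = - \frac{7 + s}{4 s}$ ($x{\left(s \right)} = - \frac{\left(s + 7\right) \frac{1}{s + 0}}{4} = - \frac{\left(7 + s\right) \frac{1}{s}}{4} = - \frac{\frac{1}{s} \left(7 + s\right)}{4} = - \frac{7 + s}{4 s}$)
$\left(S{\left(8 \right)} + x{\left(b \right)}\right)^{2} = \left(-2 + \frac{-7 - -6}{4 \left(-6\right)}\right)^{2} = \left(-2 + \frac{1}{4} \left(- \frac{1}{6}\right) \left(-7 + 6\right)\right)^{2} = \left(-2 + \frac{1}{4} \left(- \frac{1}{6}\right) \left(-1\right)\right)^{2} = \left(-2 + \frac{1}{24}\right)^{2} = \left(- \frac{47}{24}\right)^{2} = \frac{2209}{576}$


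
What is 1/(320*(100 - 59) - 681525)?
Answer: -1/668405 ≈ -1.4961e-6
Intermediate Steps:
1/(320*(100 - 59) - 681525) = 1/(320*41 - 681525) = 1/(13120 - 681525) = 1/(-668405) = -1/668405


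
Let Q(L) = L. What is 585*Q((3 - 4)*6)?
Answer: -3510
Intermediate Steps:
585*Q((3 - 4)*6) = 585*((3 - 4)*6) = 585*(-1*6) = 585*(-6) = -3510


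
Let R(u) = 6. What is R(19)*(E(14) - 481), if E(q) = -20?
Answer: -3006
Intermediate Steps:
R(19)*(E(14) - 481) = 6*(-20 - 481) = 6*(-501) = -3006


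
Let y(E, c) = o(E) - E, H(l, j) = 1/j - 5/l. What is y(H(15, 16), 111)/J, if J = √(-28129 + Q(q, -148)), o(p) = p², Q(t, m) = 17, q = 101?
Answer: -793*I*√1757/16192512 ≈ -0.0020528*I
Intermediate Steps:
H(l, j) = 1/j - 5/l
J = 4*I*√1757 (J = √(-28129 + 17) = √(-28112) = 4*I*√1757 ≈ 167.67*I)
y(E, c) = E² - E
y(H(15, 16), 111)/J = ((1/16 - 5/15)*(-1 + (1/16 - 5/15)))/((4*I*√1757)) = ((1/16 - 5*1/15)*(-1 + (1/16 - 5*1/15)))*(-I*√1757/7028) = ((1/16 - ⅓)*(-1 + (1/16 - ⅓)))*(-I*√1757/7028) = (-13*(-1 - 13/48)/48)*(-I*√1757/7028) = (-13/48*(-61/48))*(-I*√1757/7028) = 793*(-I*√1757/7028)/2304 = -793*I*√1757/16192512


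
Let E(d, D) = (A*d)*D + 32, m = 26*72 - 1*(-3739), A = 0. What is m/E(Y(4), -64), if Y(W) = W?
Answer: 5611/32 ≈ 175.34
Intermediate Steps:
m = 5611 (m = 1872 + 3739 = 5611)
E(d, D) = 32 (E(d, D) = (0*d)*D + 32 = 0*D + 32 = 0 + 32 = 32)
m/E(Y(4), -64) = 5611/32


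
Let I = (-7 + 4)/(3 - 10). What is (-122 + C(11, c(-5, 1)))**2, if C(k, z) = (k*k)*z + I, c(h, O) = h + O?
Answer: 17969121/49 ≈ 3.6672e+5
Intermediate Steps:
c(h, O) = O + h
I = 3/7 (I = -3/(-7) = -3*(-1/7) = 3/7 ≈ 0.42857)
C(k, z) = 3/7 + z*k**2 (C(k, z) = (k*k)*z + 3/7 = k**2*z + 3/7 = z*k**2 + 3/7 = 3/7 + z*k**2)
(-122 + C(11, c(-5, 1)))**2 = (-122 + (3/7 + (1 - 5)*11**2))**2 = (-122 + (3/7 - 4*121))**2 = (-122 + (3/7 - 484))**2 = (-122 - 3385/7)**2 = (-4239/7)**2 = 17969121/49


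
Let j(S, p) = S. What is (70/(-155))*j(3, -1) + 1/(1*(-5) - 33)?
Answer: -1627/1178 ≈ -1.3812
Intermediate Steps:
(70/(-155))*j(3, -1) + 1/(1*(-5) - 33) = (70/(-155))*3 + 1/(1*(-5) - 33) = (70*(-1/155))*3 + 1/(-5 - 33) = -14/31*3 + 1/(-38) = -42/31 - 1/38 = -1627/1178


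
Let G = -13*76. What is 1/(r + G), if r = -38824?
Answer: -1/39812 ≈ -2.5118e-5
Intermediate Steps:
G = -988
1/(r + G) = 1/(-38824 - 988) = 1/(-39812) = -1/39812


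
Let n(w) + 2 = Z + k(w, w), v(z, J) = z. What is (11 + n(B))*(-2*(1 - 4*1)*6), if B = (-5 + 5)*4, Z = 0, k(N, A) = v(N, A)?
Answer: 324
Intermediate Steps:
k(N, A) = N
B = 0 (B = 0*4 = 0)
n(w) = -2 + w (n(w) = -2 + (0 + w) = -2 + w)
(11 + n(B))*(-2*(1 - 4*1)*6) = (11 + (-2 + 0))*(-2*(1 - 4*1)*6) = (11 - 2)*(-2*(1 - 4)*6) = 9*(-2*(-3)*6) = 9*(6*6) = 9*36 = 324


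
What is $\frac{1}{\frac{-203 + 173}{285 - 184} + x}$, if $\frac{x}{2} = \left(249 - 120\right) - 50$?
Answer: $\frac{101}{15928} \approx 0.006341$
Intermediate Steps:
$x = 158$ ($x = 2 \left(\left(249 - 120\right) - 50\right) = 2 \left(129 - 50\right) = 2 \cdot 79 = 158$)
$\frac{1}{\frac{-203 + 173}{285 - 184} + x} = \frac{1}{\frac{-203 + 173}{285 - 184} + 158} = \frac{1}{- \frac{30}{101} + 158} = \frac{1}{\frac{15928}{101}} = \frac{101}{15928}$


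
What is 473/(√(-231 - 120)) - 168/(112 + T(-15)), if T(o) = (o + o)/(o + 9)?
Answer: -56/39 - 473*I*√39/117 ≈ -1.4359 - 25.247*I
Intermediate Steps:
T(o) = 2*o/(9 + o) (T(o) = (2*o)/(9 + o) = 2*o/(9 + o))
473/(√(-231 - 120)) - 168/(112 + T(-15)) = 473/(√(-231 - 120)) - 168/(112 + 2*(-15)/(9 - 15)) = 473/(√(-351)) - 168/(112 + 2*(-15)/(-6)) = 473/((3*I*√39)) - 168/(112 + 2*(-15)*(-⅙)) = 473*(-I*√39/117) - 168/(112 + 5) = -473*I*√39/117 - 168/117 = -473*I*√39/117 - 168*1/117 = -473*I*√39/117 - 56/39 = -56/39 - 473*I*√39/117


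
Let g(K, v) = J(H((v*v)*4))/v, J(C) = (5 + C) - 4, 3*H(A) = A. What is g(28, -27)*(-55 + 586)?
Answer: -57407/3 ≈ -19136.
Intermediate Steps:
H(A) = A/3
J(C) = 1 + C
g(K, v) = (1 + 4*v²/3)/v (g(K, v) = (1 + ((v*v)*4)/3)/v = (1 + (v²*4)/3)/v = (1 + (4*v²)/3)/v = (1 + 4*v²/3)/v)
g(28, -27)*(-55 + 586) = (1/(-27) + (4/3)*(-27))*(-55 + 586) = (-1/27 - 36)*531 = -973/27*531 = -57407/3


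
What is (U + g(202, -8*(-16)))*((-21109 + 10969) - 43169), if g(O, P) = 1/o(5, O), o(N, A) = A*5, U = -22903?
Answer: 1233145333961/1010 ≈ 1.2209e+9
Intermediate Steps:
o(N, A) = 5*A
g(O, P) = 1/(5*O)
(U + g(202, -8*(-16)))*((-21109 + 10969) - 43169) = (-22903 + (⅕)/202)*((-21109 + 10969) - 43169) = (-22903 + (⅕)*(1/202))*(-10140 - 43169) = (-22903 + 1/1010)*(-53309) = -23132029/1010*(-53309) = 1233145333961/1010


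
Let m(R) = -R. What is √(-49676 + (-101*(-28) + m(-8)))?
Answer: 2*I*√11710 ≈ 216.43*I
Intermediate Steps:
√(-49676 + (-101*(-28) + m(-8))) = √(-49676 + (-101*(-28) - 1*(-8))) = √(-49676 + (2828 + 8)) = √(-49676 + 2836) = √(-46840) = 2*I*√11710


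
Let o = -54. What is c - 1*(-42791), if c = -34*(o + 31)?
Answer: 43573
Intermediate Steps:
c = 782 (c = -34*(-54 + 31) = -34*(-23) = 782)
c - 1*(-42791) = 782 - 1*(-42791) = 782 + 42791 = 43573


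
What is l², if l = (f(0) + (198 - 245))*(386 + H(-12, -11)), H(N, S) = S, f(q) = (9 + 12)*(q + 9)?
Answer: 2835562500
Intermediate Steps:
f(q) = 189 + 21*q (f(q) = 21*(9 + q) = 189 + 21*q)
l = 53250 (l = ((189 + 21*0) + (198 - 245))*(386 - 11) = ((189 + 0) - 47)*375 = (189 - 47)*375 = 142*375 = 53250)
l² = 53250² = 2835562500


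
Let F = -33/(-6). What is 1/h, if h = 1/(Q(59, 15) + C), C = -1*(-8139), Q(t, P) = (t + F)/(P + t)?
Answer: 1204701/148 ≈ 8139.9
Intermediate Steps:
F = 11/2 (F = -33*(-⅙) = 11/2 ≈ 5.5000)
Q(t, P) = (11/2 + t)/(P + t) (Q(t, P) = (t + 11/2)/(P + t) = (11/2 + t)/(P + t))
C = 8139
h = 148/1204701 (h = 1/((11/2 + 59)/(15 + 59) + 8139) = 1/((129/2)/74 + 8139) = 1/((1/74)*(129/2) + 8139) = 1/(129/148 + 8139) = 1/(1204701/148) = 148/1204701 ≈ 0.00012285)
1/h = 1/(148/1204701) = 1204701/148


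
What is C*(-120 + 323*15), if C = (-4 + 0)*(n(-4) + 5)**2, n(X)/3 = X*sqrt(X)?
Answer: 10413900 + 4536000*I ≈ 1.0414e+7 + 4.536e+6*I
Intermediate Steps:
n(X) = 3*X**(3/2) (n(X) = 3*(X*sqrt(X)) = 3*X**(3/2))
C = -4*(5 - 24*I)**2 (C = (-4 + 0)*(3*(-4)**(3/2) + 5)**2 = -4*(3*(-8*I) + 5)**2 = -4*(-24*I + 5)**2 = -4*(5 - 24*I)**2 ≈ 2204.0 + 960.0*I)
C*(-120 + 323*15) = (2204 + 960*I)*(-120 + 323*15) = (2204 + 960*I)*(-120 + 4845) = (2204 + 960*I)*4725 = 10413900 + 4536000*I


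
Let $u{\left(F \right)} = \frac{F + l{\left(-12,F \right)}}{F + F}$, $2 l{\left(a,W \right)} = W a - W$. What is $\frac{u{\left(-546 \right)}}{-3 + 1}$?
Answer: $\frac{11}{8} \approx 1.375$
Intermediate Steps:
$l{\left(a,W \right)} = - \frac{W}{2} + \frac{W a}{2}$ ($l{\left(a,W \right)} = \frac{W a - W}{2} = \frac{- W + W a}{2} = - \frac{W}{2} + \frac{W a}{2}$)
$u{\left(F \right)} = - \frac{11}{4}$ ($u{\left(F \right)} = \frac{F + \frac{F \left(-1 - 12\right)}{2}}{F + F} = \frac{F + \frac{1}{2} F \left(-13\right)}{2 F} = \left(F - \frac{13 F}{2}\right) \frac{1}{2 F} = - \frac{11 F}{2} \frac{1}{2 F} = - \frac{11}{4}$)
$\frac{u{\left(-546 \right)}}{-3 + 1} = - \frac{11}{4 \left(-3 + 1\right)} = - \frac{11}{4 \left(-2\right)} = \left(- \frac{11}{4}\right) \left(- \frac{1}{2}\right) = \frac{11}{8}$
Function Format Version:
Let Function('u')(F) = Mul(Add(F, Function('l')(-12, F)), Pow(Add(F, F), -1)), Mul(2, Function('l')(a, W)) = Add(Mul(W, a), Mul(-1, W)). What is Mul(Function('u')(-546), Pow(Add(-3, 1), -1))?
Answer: Rational(11, 8) ≈ 1.3750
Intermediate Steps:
Function('l')(a, W) = Add(Mul(Rational(-1, 2), W), Mul(Rational(1, 2), W, a)) (Function('l')(a, W) = Mul(Rational(1, 2), Add(Mul(W, a), Mul(-1, W))) = Mul(Rational(1, 2), Add(Mul(-1, W), Mul(W, a))) = Add(Mul(Rational(-1, 2), W), Mul(Rational(1, 2), W, a)))
Function('u')(F) = Rational(-11, 4) (Function('u')(F) = Mul(Add(F, Mul(Rational(1, 2), F, Add(-1, -12))), Pow(Add(F, F), -1)) = Mul(Add(F, Mul(Rational(1, 2), F, -13)), Pow(Mul(2, F), -1)) = Mul(Add(F, Mul(Rational(-13, 2), F)), Mul(Rational(1, 2), Pow(F, -1))) = Mul(Mul(Rational(-11, 2), F), Mul(Rational(1, 2), Pow(F, -1))) = Rational(-11, 4))
Mul(Function('u')(-546), Pow(Add(-3, 1), -1)) = Mul(Rational(-11, 4), Pow(Add(-3, 1), -1)) = Mul(Rational(-11, 4), Pow(-2, -1)) = Mul(Rational(-11, 4), Rational(-1, 2)) = Rational(11, 8)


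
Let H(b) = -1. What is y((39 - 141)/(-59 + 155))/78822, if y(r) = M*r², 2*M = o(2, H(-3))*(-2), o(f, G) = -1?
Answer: 289/20178432 ≈ 1.4322e-5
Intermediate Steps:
M = 1 (M = (-1*(-2))/2 = (½)*2 = 1)
y(r) = r² (y(r) = 1*r² = r²)
y((39 - 141)/(-59 + 155))/78822 = ((39 - 141)/(-59 + 155))²/78822 = (-102/96)²*(1/78822) = (-102*1/96)²*(1/78822) = (-17/16)²*(1/78822) = (289/256)*(1/78822) = 289/20178432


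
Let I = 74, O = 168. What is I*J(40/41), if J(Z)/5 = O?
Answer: 62160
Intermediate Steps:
J(Z) = 840 (J(Z) = 5*168 = 840)
I*J(40/41) = 74*840 = 62160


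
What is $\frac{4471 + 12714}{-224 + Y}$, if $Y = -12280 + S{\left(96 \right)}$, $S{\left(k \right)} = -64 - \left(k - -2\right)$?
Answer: $- \frac{17185}{12666} \approx -1.3568$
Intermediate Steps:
$S{\left(k \right)} = -66 - k$ ($S{\left(k \right)} = -64 - \left(k + 2\right) = -64 - \left(2 + k\right) = -66 - k$)
$Y = -12442$ ($Y = -12280 - 162 = -12442$)
$\frac{4471 + 12714}{-224 + Y} = \frac{4471 + 12714}{-224 - 12442} = \frac{17185}{-12666} = 17185 \left(- \frac{1}{12666}\right) = - \frac{17185}{12666}$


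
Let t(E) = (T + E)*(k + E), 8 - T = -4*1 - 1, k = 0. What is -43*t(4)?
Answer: -2924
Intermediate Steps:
T = 13 (T = 8 - (-4*1 - 1) = 8 - (-4 - 1) = 8 - 1*(-5) = 8 + 5 = 13)
t(E) = E*(13 + E) (t(E) = (13 + E)*(0 + E) = (13 + E)*E = E*(13 + E))
-43*t(4) = -172*(13 + 4) = -172*17 = -43*68 = -2924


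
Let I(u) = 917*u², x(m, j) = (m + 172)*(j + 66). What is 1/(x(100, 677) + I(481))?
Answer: 1/212360133 ≈ 4.7090e-9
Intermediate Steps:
x(m, j) = (66 + j)*(172 + m) (x(m, j) = (172 + m)*(66 + j) = (66 + j)*(172 + m))
1/(x(100, 677) + I(481)) = 1/((11352 + 66*100 + 172*677 + 677*100) + 917*481²) = 1/((11352 + 6600 + 116444 + 67700) + 917*231361) = 1/(202096 + 212158037) = 1/212360133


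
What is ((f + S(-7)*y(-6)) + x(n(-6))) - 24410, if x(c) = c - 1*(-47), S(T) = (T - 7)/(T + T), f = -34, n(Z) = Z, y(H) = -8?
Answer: -24411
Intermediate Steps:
S(T) = (-7 + T)/(2*T) (S(T) = (-7 + T)/((2*T)) = (-7 + T)*(1/(2*T)) = (-7 + T)/(2*T))
x(c) = 47 + c (x(c) = c + 47 = 47 + c)
((f + S(-7)*y(-6)) + x(n(-6))) - 24410 = ((-34 + ((½)*(-7 - 7)/(-7))*(-8)) + (47 - 6)) - 24410 = ((-34 + ((½)*(-⅐)*(-14))*(-8)) + 41) - 24410 = ((-34 + 1*(-8)) + 41) - 24410 = ((-34 - 8) + 41) - 24410 = (-42 + 41) - 24410 = -1 - 24410 = -24411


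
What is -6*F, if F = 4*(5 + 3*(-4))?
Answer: 168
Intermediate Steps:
F = -28 (F = 4*(5 - 12) = 4*(-7) = -28)
-6*F = -6*(-28) = 168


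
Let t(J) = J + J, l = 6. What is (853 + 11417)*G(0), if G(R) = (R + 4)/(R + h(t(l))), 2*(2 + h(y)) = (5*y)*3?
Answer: 6135/11 ≈ 557.73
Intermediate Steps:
t(J) = 2*J
h(y) = -2 + 15*y/2 (h(y) = -2 + ((5*y)*3)/2 = -2 + (15*y)/2 = -2 + 15*y/2)
G(R) = (4 + R)/(88 + R) (G(R) = (R + 4)/(R + (-2 + 15*(2*6)/2)) = (4 + R)/(R + (-2 + (15/2)*12)) = (4 + R)/(R + (-2 + 90)) = (4 + R)/(R + 88) = (4 + R)/(88 + R))
(853 + 11417)*G(0) = (853 + 11417)*((4 + 0)/(88 + 0)) = 12270*(4/88) = 12270*((1/88)*4) = 12270*(1/22) = 6135/11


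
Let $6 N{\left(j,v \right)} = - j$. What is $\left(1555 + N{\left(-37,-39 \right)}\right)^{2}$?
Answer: $\frac{87740689}{36} \approx 2.4372 \cdot 10^{6}$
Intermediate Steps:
$N{\left(j,v \right)} = - \frac{j}{6}$ ($N{\left(j,v \right)} = \frac{\left(-1\right) j}{6} = - \frac{j}{6}$)
$\left(1555 + N{\left(-37,-39 \right)}\right)^{2} = \left(1555 - - \frac{37}{6}\right)^{2} = \left(1555 + \frac{37}{6}\right)^{2} = \left(\frac{9367}{6}\right)^{2} = \frac{87740689}{36}$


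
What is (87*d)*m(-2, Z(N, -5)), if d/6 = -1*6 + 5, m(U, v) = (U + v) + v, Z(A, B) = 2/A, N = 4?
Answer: 522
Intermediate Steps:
m(U, v) = U + 2*v
d = -6 (d = 6*(-1*6 + 5) = 6*(-6 + 5) = 6*(-1) = -6)
(87*d)*m(-2, Z(N, -5)) = (87*(-6))*(-2 + 2*(2/4)) = -522*(-2 + 2*(2*(1/4))) = -522*(-2 + 2*(1/2)) = -522*(-2 + 1) = -522*(-1) = 522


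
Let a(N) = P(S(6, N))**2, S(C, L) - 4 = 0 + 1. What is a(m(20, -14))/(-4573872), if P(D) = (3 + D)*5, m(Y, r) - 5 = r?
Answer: -100/285867 ≈ -0.00034981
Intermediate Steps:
S(C, L) = 5 (S(C, L) = 4 + (0 + 1) = 4 + 1 = 5)
m(Y, r) = 5 + r
P(D) = 15 + 5*D
a(N) = 1600 (a(N) = (15 + 5*5)**2 = (15 + 25)**2 = 40**2 = 1600)
a(m(20, -14))/(-4573872) = 1600/(-4573872) = 1600*(-1/4573872) = -100/285867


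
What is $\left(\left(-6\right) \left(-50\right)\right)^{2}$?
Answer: $90000$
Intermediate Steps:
$\left(\left(-6\right) \left(-50\right)\right)^{2} = 300^{2} = 90000$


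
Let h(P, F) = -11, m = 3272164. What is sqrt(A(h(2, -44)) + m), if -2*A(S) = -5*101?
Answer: sqrt(13089666)/2 ≈ 1809.0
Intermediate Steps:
A(S) = 505/2 (A(S) = -(-5)*101/2 = -1/2*(-505) = 505/2)
sqrt(A(h(2, -44)) + m) = sqrt(505/2 + 3272164) = sqrt(6544833/2) = sqrt(13089666)/2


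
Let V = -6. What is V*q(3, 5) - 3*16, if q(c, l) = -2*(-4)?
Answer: -96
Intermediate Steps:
q(c, l) = 8
V*q(3, 5) - 3*16 = -6*8 - 3*16 = -48 - 48 = -96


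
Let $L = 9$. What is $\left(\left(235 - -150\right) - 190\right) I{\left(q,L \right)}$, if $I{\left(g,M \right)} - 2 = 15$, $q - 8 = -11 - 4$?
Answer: $3315$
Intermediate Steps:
$q = -7$ ($q = 8 - 15 = -7$)
$I{\left(g,M \right)} = 17$ ($I{\left(g,M \right)} = 2 + 15 = 17$)
$\left(\left(235 - -150\right) - 190\right) I{\left(q,L \right)} = \left(\left(235 - -150\right) - 190\right) 17 = \left(\left(235 + 150\right) - 190\right) 17 = \left(385 - 190\right) 17 = 195 \cdot 17 = 3315$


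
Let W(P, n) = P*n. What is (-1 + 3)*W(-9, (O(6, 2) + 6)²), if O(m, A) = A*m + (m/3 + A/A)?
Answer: -7938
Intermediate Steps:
O(m, A) = 1 + m/3 + A*m (O(m, A) = A*m + (m*(⅓) + 1) = A*m + (m/3 + 1) = A*m + (1 + m/3) = 1 + m/3 + A*m)
(-1 + 3)*W(-9, (O(6, 2) + 6)²) = (-1 + 3)*(-9*((1 + (⅓)*6 + 2*6) + 6)²) = 2*(-9*((1 + 2 + 12) + 6)²) = 2*(-9*(15 + 6)²) = 2*(-9*21²) = 2*(-9*441) = 2*(-3969) = -7938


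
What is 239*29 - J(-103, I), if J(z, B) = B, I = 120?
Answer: 6811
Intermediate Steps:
239*29 - J(-103, I) = 239*29 - 1*120 = 6931 - 120 = 6811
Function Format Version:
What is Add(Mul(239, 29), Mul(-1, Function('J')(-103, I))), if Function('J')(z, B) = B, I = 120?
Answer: 6811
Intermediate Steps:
Add(Mul(239, 29), Mul(-1, Function('J')(-103, I))) = Add(Mul(239, 29), Mul(-1, 120)) = Add(6931, -120) = 6811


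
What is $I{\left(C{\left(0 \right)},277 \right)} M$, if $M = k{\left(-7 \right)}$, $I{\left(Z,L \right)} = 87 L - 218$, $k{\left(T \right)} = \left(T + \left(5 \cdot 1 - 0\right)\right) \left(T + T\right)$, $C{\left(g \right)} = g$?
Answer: $668668$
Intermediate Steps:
$k{\left(T \right)} = 2 T \left(5 + T\right)$ ($k{\left(T \right)} = \left(T + \left(5 + 0\right)\right) 2 T = \left(T + 5\right) 2 T = \left(5 + T\right) 2 T = 2 T \left(5 + T\right)$)
$I{\left(Z,L \right)} = -218 + 87 L$
$M = 28$ ($M = 2 \left(-7\right) \left(5 - 7\right) = 2 \left(-7\right) \left(-2\right) = 28$)
$I{\left(C{\left(0 \right)},277 \right)} M = \left(-218 + 87 \cdot 277\right) 28 = \left(-218 + 24099\right) 28 = 23881 \cdot 28 = 668668$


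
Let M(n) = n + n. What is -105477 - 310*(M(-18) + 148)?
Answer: -140197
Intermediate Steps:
M(n) = 2*n
-105477 - 310*(M(-18) + 148) = -105477 - 310*(2*(-18) + 148) = -105477 - 310*(-36 + 148) = -105477 - 310*112 = -105477 - 34720 = -140197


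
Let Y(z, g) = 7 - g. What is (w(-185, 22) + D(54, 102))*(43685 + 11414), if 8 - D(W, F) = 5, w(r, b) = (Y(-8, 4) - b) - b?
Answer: -2093762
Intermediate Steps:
w(r, b) = 3 - 2*b (w(r, b) = ((7 - 1*4) - b) - b = ((7 - 4) - b) - b = (3 - b) - b = 3 - 2*b)
D(W, F) = 3 (D(W, F) = 8 - 1*5 = 8 - 5 = 3)
(w(-185, 22) + D(54, 102))*(43685 + 11414) = ((3 - 2*22) + 3)*(43685 + 11414) = ((3 - 44) + 3)*55099 = (-41 + 3)*55099 = -38*55099 = -2093762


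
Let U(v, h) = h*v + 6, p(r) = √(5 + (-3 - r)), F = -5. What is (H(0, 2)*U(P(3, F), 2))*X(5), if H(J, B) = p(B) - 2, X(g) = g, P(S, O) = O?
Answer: 40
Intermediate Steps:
p(r) = √(2 - r)
H(J, B) = -2 + √(2 - B) (H(J, B) = √(2 - B) - 2 = -2 + √(2 - B))
U(v, h) = 6 + h*v
(H(0, 2)*U(P(3, F), 2))*X(5) = ((-2 + √(2 - 1*2))*(6 + 2*(-5)))*5 = ((-2 + √(2 - 2))*(6 - 10))*5 = ((-2 + √0)*(-4))*5 = ((-2 + 0)*(-4))*5 = -2*(-4)*5 = 8*5 = 40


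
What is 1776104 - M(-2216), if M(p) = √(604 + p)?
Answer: 1776104 - 2*I*√403 ≈ 1.7761e+6 - 40.15*I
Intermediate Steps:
1776104 - M(-2216) = 1776104 - √(604 - 2216) = 1776104 - √(-1612) = 1776104 - 2*I*√403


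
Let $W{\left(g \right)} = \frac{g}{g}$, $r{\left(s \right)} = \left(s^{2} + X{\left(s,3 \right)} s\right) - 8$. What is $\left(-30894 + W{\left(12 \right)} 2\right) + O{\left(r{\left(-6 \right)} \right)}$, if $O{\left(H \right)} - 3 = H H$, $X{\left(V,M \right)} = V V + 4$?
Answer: $14055$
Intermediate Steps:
$X{\left(V,M \right)} = 4 + V^{2}$ ($X{\left(V,M \right)} = V^{2} + 4 = 4 + V^{2}$)
$r{\left(s \right)} = -8 + s^{2} + s \left(4 + s^{2}\right)$ ($r{\left(s \right)} = \left(s^{2} + \left(4 + s^{2}\right) s\right) - 8 = \left(s^{2} + s \left(4 + s^{2}\right)\right) - 8 = -8 + s^{2} + s \left(4 + s^{2}\right)$)
$W{\left(g \right)} = 1$
$O{\left(H \right)} = 3 + H^{2}$ ($O{\left(H \right)} = 3 + H H = 3 + H^{2}$)
$\left(-30894 + W{\left(12 \right)} 2\right) + O{\left(r{\left(-6 \right)} \right)} = \left(-30894 + 1 \cdot 2\right) + \left(3 + \left(-8 + \left(-6\right)^{2} - 6 \left(4 + \left(-6\right)^{2}\right)\right)^{2}\right) = \left(-30894 + 2\right) + \left(3 + \left(-8 + 36 - 6 \left(4 + 36\right)\right)^{2}\right) = -30892 + \left(3 + \left(-8 + 36 - 240\right)^{2}\right) = -30892 + \left(3 + \left(-212\right)^{2}\right) = -30892 + \left(3 + 44944\right) = -30892 + 44947 = 14055$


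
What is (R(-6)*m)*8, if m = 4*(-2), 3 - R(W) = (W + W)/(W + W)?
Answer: -128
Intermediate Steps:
R(W) = 2 (R(W) = 3 - (W + W)/(W + W) = 3 - 2*W/(2*W) = 3 - 2*W*1/(2*W) = 3 - 1*1 = 3 - 1 = 2)
m = -8
(R(-6)*m)*8 = (2*(-8))*8 = -16*8 = -128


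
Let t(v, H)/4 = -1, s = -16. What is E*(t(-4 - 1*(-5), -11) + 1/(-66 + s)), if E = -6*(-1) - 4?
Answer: -329/41 ≈ -8.0244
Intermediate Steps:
t(v, H) = -4 (t(v, H) = 4*(-1) = -4)
E = 2 (E = 6 - 4 = 2)
E*(t(-4 - 1*(-5), -11) + 1/(-66 + s)) = 2*(-4 + 1/(-66 - 16)) = 2*(-4 + 1/(-82)) = 2*(-4 - 1/82) = 2*(-329/82) = -329/41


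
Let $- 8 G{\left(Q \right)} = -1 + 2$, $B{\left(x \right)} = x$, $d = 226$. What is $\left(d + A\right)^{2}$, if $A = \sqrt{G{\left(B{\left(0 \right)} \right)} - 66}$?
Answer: $\frac{408079}{8} + 2599 i \sqrt{2} \approx 51010.0 + 3675.5 i$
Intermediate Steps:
$G{\left(Q \right)} = - \frac{1}{8}$ ($G{\left(Q \right)} = - \frac{-1 + 2}{8} = \left(- \frac{1}{8}\right) 1 = - \frac{1}{8}$)
$A = \frac{23 i \sqrt{2}}{4}$ ($A = \sqrt{- \frac{1}{8} - 66} = \sqrt{- \frac{529}{8}} = \frac{23 i \sqrt{2}}{4} \approx 8.1317 i$)
$\left(d + A\right)^{2} = \left(226 + \frac{23 i \sqrt{2}}{4}\right)^{2}$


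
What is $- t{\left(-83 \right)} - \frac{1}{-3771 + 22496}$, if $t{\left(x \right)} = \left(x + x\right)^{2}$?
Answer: $- \frac{515986101}{18725} \approx -27556.0$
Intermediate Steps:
$t{\left(x \right)} = 4 x^{2}$ ($t{\left(x \right)} = \left(2 x\right)^{2} = 4 x^{2}$)
$- t{\left(-83 \right)} - \frac{1}{-3771 + 22496} = - 4 \left(-83\right)^{2} - \frac{1}{-3771 + 22496} = - 4 \cdot 6889 - \frac{1}{18725} = \left(-1\right) 27556 - \frac{1}{18725} = -27556 - \frac{1}{18725} = - \frac{515986101}{18725}$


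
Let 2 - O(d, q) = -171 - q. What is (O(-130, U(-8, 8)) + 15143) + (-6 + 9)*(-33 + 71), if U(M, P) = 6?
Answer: 15436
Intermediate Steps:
O(d, q) = 173 + q (O(d, q) = 2 - (-171 - q) = 2 + (171 + q) = 173 + q)
(O(-130, U(-8, 8)) + 15143) + (-6 + 9)*(-33 + 71) = ((173 + 6) + 15143) + (-6 + 9)*(-33 + 71) = (179 + 15143) + 3*38 = 15322 + 114 = 15436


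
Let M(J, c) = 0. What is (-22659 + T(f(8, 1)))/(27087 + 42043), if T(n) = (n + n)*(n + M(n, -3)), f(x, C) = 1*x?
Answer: -22531/69130 ≈ -0.32592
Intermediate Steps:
f(x, C) = x
T(n) = 2*n² (T(n) = (n + n)*(n + 0) = (2*n)*n = 2*n²)
(-22659 + T(f(8, 1)))/(27087 + 42043) = (-22659 + 2*8²)/(27087 + 42043) = (-22659 + 2*64)/69130 = (-22659 + 128)*(1/69130) = -22531*1/69130 = -22531/69130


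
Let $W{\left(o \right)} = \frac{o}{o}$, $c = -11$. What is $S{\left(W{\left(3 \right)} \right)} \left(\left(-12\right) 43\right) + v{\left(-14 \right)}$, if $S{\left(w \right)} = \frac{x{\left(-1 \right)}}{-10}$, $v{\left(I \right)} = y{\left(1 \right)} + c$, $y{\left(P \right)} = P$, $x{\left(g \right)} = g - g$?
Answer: $-10$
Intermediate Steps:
$x{\left(g \right)} = 0$
$W{\left(o \right)} = 1$
$v{\left(I \right)} = -10$ ($v{\left(I \right)} = 1 - 11 = -10$)
$S{\left(w \right)} = 0$ ($S{\left(w \right)} = \frac{0}{-10} = 0 \left(- \frac{1}{10}\right) = 0$)
$S{\left(W{\left(3 \right)} \right)} \left(\left(-12\right) 43\right) + v{\left(-14 \right)} = 0 \left(\left(-12\right) 43\right) - 10 = 0 \left(-516\right) - 10 = 0 - 10 = -10$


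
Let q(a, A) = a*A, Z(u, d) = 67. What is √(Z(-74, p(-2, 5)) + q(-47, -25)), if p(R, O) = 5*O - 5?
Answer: 3*√138 ≈ 35.242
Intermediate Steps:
p(R, O) = -5 + 5*O
q(a, A) = A*a
√(Z(-74, p(-2, 5)) + q(-47, -25)) = √(67 - 25*(-47)) = √(67 + 1175) = √1242 = 3*√138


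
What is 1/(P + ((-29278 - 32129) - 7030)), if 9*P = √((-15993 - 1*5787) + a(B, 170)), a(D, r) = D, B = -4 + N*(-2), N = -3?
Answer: -5543397/379373482267 - 9*I*√21778/379373482267 ≈ -1.4612e-5 - 3.5009e-9*I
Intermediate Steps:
B = 2 (B = -4 - 3*(-2) = -4 + 6 = 2)
P = I*√21778/9 (P = √((-15993 - 1*5787) + 2)/9 = √((-15993 - 5787) + 2)/9 = √(-21780 + 2)/9 = √(-21778)/9 = (I*√21778)/9 = I*√21778/9 ≈ 16.397*I)
1/(P + ((-29278 - 32129) - 7030)) = 1/(I*√21778/9 + ((-29278 - 32129) - 7030)) = 1/(I*√21778/9 + (-61407 - 7030)) = 1/(I*√21778/9 - 68437) = 1/(-68437 + I*√21778/9)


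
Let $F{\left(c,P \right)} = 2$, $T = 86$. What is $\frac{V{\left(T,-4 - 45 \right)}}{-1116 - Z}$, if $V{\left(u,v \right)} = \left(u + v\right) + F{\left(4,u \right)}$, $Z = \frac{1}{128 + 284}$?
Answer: $- \frac{16068}{459793} \approx -0.034946$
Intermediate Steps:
$Z = \frac{1}{412} \approx 0.0024272$
$V{\left(u,v \right)} = 2 + u + v$ ($V{\left(u,v \right)} = \left(u + v\right) + 2 = 2 + u + v$)
$\frac{V{\left(T,-4 - 45 \right)}}{-1116 - Z} = \frac{2 + 86 - 49}{-1116 - \frac{1}{412}} = \frac{2 + 86 - 49}{- \frac{459793}{412}} = 39 \left(- \frac{412}{459793}\right) = - \frac{16068}{459793}$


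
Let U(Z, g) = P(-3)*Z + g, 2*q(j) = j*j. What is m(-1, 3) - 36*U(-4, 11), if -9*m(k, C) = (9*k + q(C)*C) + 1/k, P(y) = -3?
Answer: -14911/18 ≈ -828.39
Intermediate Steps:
q(j) = j**2/2 (q(j) = (j*j)/2 = j**2/2)
m(k, C) = -k - 1/(9*k) - C**3/18 (m(k, C) = -((9*k + (C**2/2)*C) + 1/k)/9 = -((9*k + C**3/2) + 1/k)/9 = -((C**3/2 + 9*k) + 1/k)/9 = -(1/k + C**3/2 + 9*k)/9 = -k - 1/(9*k) - C**3/18)
U(Z, g) = g - 3*Z (U(Z, g) = -3*Z + g = g - 3*Z)
m(-1, 3) - 36*U(-4, 11) = (-1*(-1) - 1/9/(-1) - 1/18*3**3) - 36*(11 - 3*(-4)) = (1 - 1/9*(-1) - 1/18*27) - 36*(11 + 12) = (1 + 1/9 - 3/2) - 36*23 = -7/18 - 828 = -14911/18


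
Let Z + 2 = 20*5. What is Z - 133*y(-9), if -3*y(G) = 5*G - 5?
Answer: -6356/3 ≈ -2118.7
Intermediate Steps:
Z = 98 (Z = -2 + 20*5 = -2 + 100 = 98)
y(G) = 5/3 - 5*G/3 (y(G) = -(5*G - 5)/3 = -(-5 + 5*G)/3 = 5/3 - 5*G/3)
Z - 133*y(-9) = 98 - 133*(5/3 - 5/3*(-9)) = 98 - 133*(5/3 + 15) = 98 - 133*50/3 = 98 - 6650/3 = -6356/3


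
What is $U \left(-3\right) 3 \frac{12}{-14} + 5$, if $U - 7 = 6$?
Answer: $\frac{737}{7} \approx 105.29$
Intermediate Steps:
$U = 13$ ($U = 7 + 6 = 13$)
$U \left(-3\right) 3 \frac{12}{-14} + 5 = 13 \left(-3\right) 3 \frac{12}{-14} + 5 = \left(-39\right) 3 \cdot 12 \left(- \frac{1}{14}\right) + 5 = \left(-117\right) \left(- \frac{6}{7}\right) + 5 = \frac{702}{7} + 5 = \frac{737}{7}$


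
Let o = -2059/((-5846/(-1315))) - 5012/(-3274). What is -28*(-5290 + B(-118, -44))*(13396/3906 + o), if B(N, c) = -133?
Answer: -92880844706999206/1335001329 ≈ -6.9574e+7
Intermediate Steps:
o = -4417666569/9569902 (o = -2059/((-5846*(-1/1315))) - 5012*(-1/3274) = -2059/5846/1315 + 2506/1637 = -2059*1315/5846 + 2506/1637 = -2707585/5846 + 2506/1637 = -4417666569/9569902 ≈ -461.62)
-28*(-5290 + B(-118, -44))*(13396/3906 + o) = -28*(-5290 - 133)*(13396/3906 - 4417666569/9569902) = -(-151844)*(13396*(1/3906) - 4417666569/9569902) = -(-151844)*(6698/1953 - 4417666569/9569902) = -(-151844)*(-8563603605661)/18690018606 = -28*46440422353499603/18690018606 = -92880844706999206/1335001329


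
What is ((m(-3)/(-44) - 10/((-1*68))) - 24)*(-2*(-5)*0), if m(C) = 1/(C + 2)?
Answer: 0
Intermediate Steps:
m(C) = 1/(2 + C)
((m(-3)/(-44) - 10/((-1*68))) - 24)*(-2*(-5)*0) = ((1/((2 - 3)*(-44)) - 10/((-1*68))) - 24)*(-2*(-5)*0) = ((-1/44/(-1) - 10/(-68)) - 24)*(10*0) = ((-1*(-1/44) - 10*(-1/68)) - 24)*0 = ((1/44 + 5/34) - 24)*0 = (127/748 - 24)*0 = -17825/748*0 = 0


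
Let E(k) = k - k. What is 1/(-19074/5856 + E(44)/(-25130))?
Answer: -976/3179 ≈ -0.30701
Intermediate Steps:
E(k) = 0
1/(-19074/5856 + E(44)/(-25130)) = 1/(-19074/5856 + 0/(-25130)) = 1/(-19074*1/5856 + 0*(-1/25130)) = 1/(-3179/976 + 0) = 1/(-3179/976) = -976/3179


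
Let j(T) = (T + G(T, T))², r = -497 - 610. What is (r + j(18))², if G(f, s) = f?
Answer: 35721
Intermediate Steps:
r = -1107
j(T) = 4*T² (j(T) = (T + T)² = (2*T)² = 4*T²)
(r + j(18))² = (-1107 + 4*18²)² = (-1107 + 4*324)² = (-1107 + 1296)² = 189² = 35721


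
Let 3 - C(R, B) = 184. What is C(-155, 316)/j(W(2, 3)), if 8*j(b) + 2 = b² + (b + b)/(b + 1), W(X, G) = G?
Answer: -2896/17 ≈ -170.35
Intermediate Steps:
C(R, B) = -181 (C(R, B) = 3 - 1*184 = 3 - 184 = -181)
j(b) = -¼ + b²/8 + b/(4*(1 + b)) (j(b) = -¼ + (b² + (b + b)/(b + 1))/8 = -¼ + (b² + (2*b)/(1 + b))/8 = -¼ + (b² + 2*b/(1 + b))/8 = -¼ + (b²/8 + b/(4*(1 + b))) = -¼ + b²/8 + b/(4*(1 + b)))
C(-155, 316)/j(W(2, 3)) = -181*8*(1 + 3)/(-2 + 3² + 3³) = -181*32/(-2 + 9 + 27) = -181/((⅛)*(¼)*34) = -181/17/16 = -181*16/17 = -2896/17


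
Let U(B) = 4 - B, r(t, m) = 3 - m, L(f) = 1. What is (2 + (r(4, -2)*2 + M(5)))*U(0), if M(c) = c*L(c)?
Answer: 68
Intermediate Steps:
M(c) = c (M(c) = c*1 = c)
(2 + (r(4, -2)*2 + M(5)))*U(0) = (2 + ((3 - 1*(-2))*2 + 5))*(4 - 1*0) = (2 + ((3 + 2)*2 + 5))*(4 + 0) = (2 + (5*2 + 5))*4 = (2 + (10 + 5))*4 = (2 + 15)*4 = 17*4 = 68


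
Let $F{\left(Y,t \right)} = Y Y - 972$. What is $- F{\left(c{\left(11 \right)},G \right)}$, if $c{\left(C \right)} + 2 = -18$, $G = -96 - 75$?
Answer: $572$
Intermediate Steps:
$G = -171$ ($G = -96 - 75 = -171$)
$c{\left(C \right)} = -20$ ($c{\left(C \right)} = -2 - 18 = -20$)
$F{\left(Y,t \right)} = -972 + Y^{2}$ ($F{\left(Y,t \right)} = Y^{2} - 972 = -972 + Y^{2}$)
$- F{\left(c{\left(11 \right)},G \right)} = - (-972 + \left(-20\right)^{2}) = - (-972 + 400) = \left(-1\right) \left(-572\right) = 572$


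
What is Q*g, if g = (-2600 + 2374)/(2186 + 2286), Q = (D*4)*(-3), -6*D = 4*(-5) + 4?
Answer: 904/559 ≈ 1.6172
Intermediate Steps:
D = 8/3 (D = -(4*(-5) + 4)/6 = -(-20 + 4)/6 = -1/6*(-16) = 8/3 ≈ 2.6667)
Q = -32 (Q = ((8/3)*4)*(-3) = (32/3)*(-3) = -32)
g = -113/2236 (g = -226/4472 = -226*1/4472 = -113/2236 ≈ -0.050537)
Q*g = -32*(-113/2236) = 904/559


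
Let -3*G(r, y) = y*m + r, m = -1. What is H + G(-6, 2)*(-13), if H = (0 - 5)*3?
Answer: -149/3 ≈ -49.667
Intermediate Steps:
H = -15 (H = -5*3 = -15)
G(r, y) = -r/3 + y/3 (G(r, y) = -(y*(-1) + r)/3 = -(-y + r)/3 = -(r - y)/3 = -r/3 + y/3)
H + G(-6, 2)*(-13) = -15 + (-⅓*(-6) + (⅓)*2)*(-13) = -15 + (2 + ⅔)*(-13) = -15 + (8/3)*(-13) = -15 - 104/3 = -149/3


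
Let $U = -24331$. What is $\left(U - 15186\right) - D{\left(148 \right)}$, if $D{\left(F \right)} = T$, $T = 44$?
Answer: $-39561$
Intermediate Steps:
$D{\left(F \right)} = 44$
$\left(U - 15186\right) - D{\left(148 \right)} = \left(-24331 - 15186\right) - 44 = -39517 - 44 = -39561$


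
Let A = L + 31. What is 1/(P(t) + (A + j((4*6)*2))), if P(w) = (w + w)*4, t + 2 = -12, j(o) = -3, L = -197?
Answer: -1/281 ≈ -0.0035587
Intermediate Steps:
A = -166 (A = -197 + 31 = -166)
t = -14 (t = -2 - 12 = -14)
P(w) = 8*w (P(w) = (2*w)*4 = 8*w)
1/(P(t) + (A + j((4*6)*2))) = 1/(8*(-14) + (-166 - 3)) = 1/(-112 - 169) = 1/(-281) = -1/281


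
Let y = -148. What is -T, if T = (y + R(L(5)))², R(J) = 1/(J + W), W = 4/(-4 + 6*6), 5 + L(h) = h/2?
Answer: -7952400/361 ≈ -22029.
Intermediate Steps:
L(h) = -5 + h/2
W = ⅛ (W = 4/(-4 + 36) = 4/32 = 4*(1/32) = ⅛ ≈ 0.12500)
R(J) = 1/(⅛ + J) (R(J) = 1/(J + ⅛) = 1/(⅛ + J))
T = 7952400/361 (T = (-148 + 8/(1 + 8*(-5 + (½)*5)))² = (-148 + 8/(1 + 8*(-5 + 5/2)))² = (-148 + 8/(1 + 8*(-5/2)))² = (-148 + 8/(1 - 20))² = (-148 + 8/(-19))² = (-148 + 8*(-1/19))² = (-148 - 8/19)² = (-2820/19)² = 7952400/361 ≈ 22029.)
-T = -1*7952400/361 = -7952400/361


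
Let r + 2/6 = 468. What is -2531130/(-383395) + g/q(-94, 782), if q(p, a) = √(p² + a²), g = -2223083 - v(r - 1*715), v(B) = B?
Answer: 506226/76679 - 6668507*√155090/930540 ≈ -2815.6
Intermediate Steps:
r = 1403/3 (r = -⅓ + 468 = 1403/3 ≈ 467.67)
g = -6668507/3 (g = -2223083 - (1403/3 - 1*715) = -2223083 - (1403/3 - 715) = -2223083 - 1*(-742/3) = -2223083 + 742/3 = -6668507/3 ≈ -2.2228e+6)
q(p, a) = √(a² + p²)
-2531130/(-383395) + g/q(-94, 782) = -2531130/(-383395) - 6668507/(3*√(782² + (-94)²)) = -2531130*(-1/383395) - 6668507/(3*√(611524 + 8836)) = 506226/76679 - 6668507*√155090/310180/3 = 506226/76679 - 6668507*√155090/930540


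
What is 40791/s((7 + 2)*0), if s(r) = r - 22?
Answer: -40791/22 ≈ -1854.1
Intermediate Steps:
s(r) = -22 + r
40791/s((7 + 2)*0) = 40791/(-22 + (7 + 2)*0) = 40791/(-22 + 9*0) = 40791/(-22 + 0) = 40791/(-22) = 40791*(-1/22) = -40791/22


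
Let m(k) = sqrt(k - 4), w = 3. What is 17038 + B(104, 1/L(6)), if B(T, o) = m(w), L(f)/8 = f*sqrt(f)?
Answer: 17038 + I ≈ 17038.0 + 1.0*I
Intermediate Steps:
L(f) = 8*f**(3/2) (L(f) = 8*(f*sqrt(f)) = 8*f**(3/2))
m(k) = sqrt(-4 + k)
B(T, o) = I (B(T, o) = sqrt(-4 + 3) = sqrt(-1) = I)
17038 + B(104, 1/L(6)) = 17038 + I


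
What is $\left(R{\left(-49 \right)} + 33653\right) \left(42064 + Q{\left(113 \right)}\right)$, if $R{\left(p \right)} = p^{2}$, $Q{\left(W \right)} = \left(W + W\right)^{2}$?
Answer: $3358069560$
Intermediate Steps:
$Q{\left(W \right)} = 4 W^{2}$ ($Q{\left(W \right)} = \left(2 W\right)^{2} = 4 W^{2}$)
$\left(R{\left(-49 \right)} + 33653\right) \left(42064 + Q{\left(113 \right)}\right) = \left(\left(-49\right)^{2} + 33653\right) \left(42064 + 4 \cdot 113^{2}\right) = \left(2401 + 33653\right) \left(42064 + 4 \cdot 12769\right) = 36054 \left(42064 + 51076\right) = 36054 \cdot 93140 = 3358069560$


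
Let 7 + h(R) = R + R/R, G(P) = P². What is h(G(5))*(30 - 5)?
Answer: 475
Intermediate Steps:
h(R) = -6 + R (h(R) = -7 + (R + R/R) = -7 + (R + 1) = -7 + (1 + R) = -6 + R)
h(G(5))*(30 - 5) = (-6 + 5²)*(30 - 5) = (-6 + 25)*25 = 19*25 = 475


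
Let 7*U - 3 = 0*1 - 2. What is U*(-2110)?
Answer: -2110/7 ≈ -301.43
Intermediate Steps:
U = 1/7 (U = 3/7 + (0*1 - 2)/7 = 3/7 + (0 - 2)/7 = 3/7 + (1/7)*(-2) = 3/7 - 2/7 = 1/7 ≈ 0.14286)
U*(-2110) = (1/7)*(-2110) = -2110/7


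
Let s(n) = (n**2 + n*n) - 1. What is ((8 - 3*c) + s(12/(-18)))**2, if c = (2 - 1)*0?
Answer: 5041/81 ≈ 62.235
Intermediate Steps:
c = 0 (c = 1*0 = 0)
s(n) = -1 + 2*n**2 (s(n) = (n**2 + n**2) - 1 = 2*n**2 - 1 = -1 + 2*n**2)
((8 - 3*c) + s(12/(-18)))**2 = ((8 - 3*0) + (-1 + 2*(12/(-18))**2))**2 = ((8 + 0) + (-1 + 2*(12*(-1/18))**2))**2 = (8 + (-1 + 2*(-2/3)**2))**2 = (8 + (-1 + 2*(4/9)))**2 = (8 + (-1 + 8/9))**2 = (8 - 1/9)**2 = (71/9)**2 = 5041/81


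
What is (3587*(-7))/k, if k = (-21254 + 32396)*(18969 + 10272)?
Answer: -25109/325803222 ≈ -7.7068e-5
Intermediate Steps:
k = 325803222 (k = 11142*29241 = 325803222)
(3587*(-7))/k = (3587*(-7))/325803222 = -25109*1/325803222 = -25109/325803222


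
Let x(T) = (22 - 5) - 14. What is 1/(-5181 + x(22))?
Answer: -1/5178 ≈ -0.00019312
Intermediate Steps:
x(T) = 3 (x(T) = 17 - 14 = 3)
1/(-5181 + x(22)) = 1/(-5181 + 3) = 1/(-5178) = -1/5178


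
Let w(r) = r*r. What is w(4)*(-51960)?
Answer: -831360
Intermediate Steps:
w(r) = r²
w(4)*(-51960) = 4²*(-51960) = 16*(-51960) = -831360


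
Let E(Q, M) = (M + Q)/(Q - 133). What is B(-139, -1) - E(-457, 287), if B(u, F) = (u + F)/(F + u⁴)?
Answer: -45329471/157319724 ≈ -0.28814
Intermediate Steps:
B(u, F) = (F + u)/(F + u⁴)
E(Q, M) = (M + Q)/(-133 + Q)
B(-139, -1) - E(-457, 287) = (-1 - 139)/(-1 + (-139)⁴) - (287 - 457)/(-133 - 457) = -140/(-1 + 373301041) - (-170)/(-590) = -140/373301040 - (-1)*(-170)/590 = (1/373301040)*(-140) - 1*17/59 = -1/2666436 - 17/59 = -45329471/157319724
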